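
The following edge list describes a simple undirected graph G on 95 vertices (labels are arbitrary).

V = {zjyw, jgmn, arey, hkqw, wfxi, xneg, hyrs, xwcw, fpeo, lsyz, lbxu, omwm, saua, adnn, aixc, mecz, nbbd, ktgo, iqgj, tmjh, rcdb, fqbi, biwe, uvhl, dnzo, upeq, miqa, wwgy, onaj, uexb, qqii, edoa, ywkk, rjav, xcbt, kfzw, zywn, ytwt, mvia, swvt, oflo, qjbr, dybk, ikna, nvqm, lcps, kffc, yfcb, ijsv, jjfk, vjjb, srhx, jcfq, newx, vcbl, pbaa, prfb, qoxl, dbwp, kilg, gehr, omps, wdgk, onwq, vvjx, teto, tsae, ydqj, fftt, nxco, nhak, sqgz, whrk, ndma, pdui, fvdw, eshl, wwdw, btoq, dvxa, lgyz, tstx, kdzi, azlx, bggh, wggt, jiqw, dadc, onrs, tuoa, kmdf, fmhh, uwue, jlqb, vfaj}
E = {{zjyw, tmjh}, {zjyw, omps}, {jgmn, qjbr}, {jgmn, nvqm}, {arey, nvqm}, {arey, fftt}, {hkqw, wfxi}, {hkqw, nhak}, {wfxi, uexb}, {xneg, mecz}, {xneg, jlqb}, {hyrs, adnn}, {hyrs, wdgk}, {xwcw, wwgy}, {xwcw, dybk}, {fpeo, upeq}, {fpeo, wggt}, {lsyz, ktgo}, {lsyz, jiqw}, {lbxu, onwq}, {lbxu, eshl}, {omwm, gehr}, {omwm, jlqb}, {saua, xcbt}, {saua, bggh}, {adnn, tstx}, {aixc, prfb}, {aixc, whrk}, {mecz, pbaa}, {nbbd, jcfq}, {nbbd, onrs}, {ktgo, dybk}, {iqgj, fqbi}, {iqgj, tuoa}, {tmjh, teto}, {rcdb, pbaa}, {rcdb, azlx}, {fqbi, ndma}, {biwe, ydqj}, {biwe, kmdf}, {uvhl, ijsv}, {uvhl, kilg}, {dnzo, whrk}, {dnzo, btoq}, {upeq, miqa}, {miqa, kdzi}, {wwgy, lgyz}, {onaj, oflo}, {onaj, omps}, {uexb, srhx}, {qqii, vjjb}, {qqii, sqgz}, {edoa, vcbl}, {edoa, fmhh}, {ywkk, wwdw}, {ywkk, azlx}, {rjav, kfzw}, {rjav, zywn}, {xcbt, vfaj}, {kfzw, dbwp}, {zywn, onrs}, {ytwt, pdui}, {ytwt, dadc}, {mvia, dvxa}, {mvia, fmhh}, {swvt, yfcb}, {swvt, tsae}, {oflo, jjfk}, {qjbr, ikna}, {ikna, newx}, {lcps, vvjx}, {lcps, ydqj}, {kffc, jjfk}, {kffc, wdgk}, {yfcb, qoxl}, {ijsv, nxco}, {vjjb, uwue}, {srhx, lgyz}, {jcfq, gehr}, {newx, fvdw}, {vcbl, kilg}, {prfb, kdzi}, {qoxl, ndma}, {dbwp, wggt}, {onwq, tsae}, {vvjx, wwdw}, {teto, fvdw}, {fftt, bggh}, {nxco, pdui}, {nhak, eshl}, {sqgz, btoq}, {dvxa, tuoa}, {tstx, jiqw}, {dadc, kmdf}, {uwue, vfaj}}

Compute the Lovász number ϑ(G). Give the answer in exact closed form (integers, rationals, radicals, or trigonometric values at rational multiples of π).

95*cos(pi/95)/(cos(pi/95) + 1)

Vertex xneg has 2 neighbors: mecz, jlqb.
N(uwue) = {vjjb, vfaj}, |N(uwue)| = 2.
Vertex arey has 2 neighbors: nvqm, fftt.
Vertex newx has 2 neighbors: ikna, fvdw.
Every vertex has degree 2 (N=95); the odd cycle C_{95}.
spec(A) ≈ [2.0, 1.995627, 1.982528, 1.96076, 1.930418, 1.891634, 1.84458, 1.789459, 1.726513, 1.656018, 1.578281, 1.493643, 1.402474, 1.305172, 1.202162, 1.093896, 0.980847, 0.863509, 0.742394, 0.618034, 0.490971, 0.361761, 0.230969, 0.099168, -0.033068, -0.165159, -0.296527, -0.426599, -0.554806, -0.680586, -0.803391, -0.922682, -1.037939, -1.148657, -1.254353, -1.354563, -1.44885, -1.536802, -1.618034, -1.692191, -1.758948, -1.818013, -1.869129, -1.912072, -1.946653, -1.972723, -1.990166, -1.998907] (distinct, 6 d.p.).
ϑ = −N·λ_min/(λ_max−λ_min) = −95·(-2*cos(pi/95))/(2−(-2*cos(pi/95))) = 95*cos(pi/95)/(cos(pi/95) + 1).
ϑ(G) ≈ 47.4870.
Lovász sandwich 47 ≤ 95*cos(pi/95)/(cos(pi/95) + 1) ≤ 48: both strict.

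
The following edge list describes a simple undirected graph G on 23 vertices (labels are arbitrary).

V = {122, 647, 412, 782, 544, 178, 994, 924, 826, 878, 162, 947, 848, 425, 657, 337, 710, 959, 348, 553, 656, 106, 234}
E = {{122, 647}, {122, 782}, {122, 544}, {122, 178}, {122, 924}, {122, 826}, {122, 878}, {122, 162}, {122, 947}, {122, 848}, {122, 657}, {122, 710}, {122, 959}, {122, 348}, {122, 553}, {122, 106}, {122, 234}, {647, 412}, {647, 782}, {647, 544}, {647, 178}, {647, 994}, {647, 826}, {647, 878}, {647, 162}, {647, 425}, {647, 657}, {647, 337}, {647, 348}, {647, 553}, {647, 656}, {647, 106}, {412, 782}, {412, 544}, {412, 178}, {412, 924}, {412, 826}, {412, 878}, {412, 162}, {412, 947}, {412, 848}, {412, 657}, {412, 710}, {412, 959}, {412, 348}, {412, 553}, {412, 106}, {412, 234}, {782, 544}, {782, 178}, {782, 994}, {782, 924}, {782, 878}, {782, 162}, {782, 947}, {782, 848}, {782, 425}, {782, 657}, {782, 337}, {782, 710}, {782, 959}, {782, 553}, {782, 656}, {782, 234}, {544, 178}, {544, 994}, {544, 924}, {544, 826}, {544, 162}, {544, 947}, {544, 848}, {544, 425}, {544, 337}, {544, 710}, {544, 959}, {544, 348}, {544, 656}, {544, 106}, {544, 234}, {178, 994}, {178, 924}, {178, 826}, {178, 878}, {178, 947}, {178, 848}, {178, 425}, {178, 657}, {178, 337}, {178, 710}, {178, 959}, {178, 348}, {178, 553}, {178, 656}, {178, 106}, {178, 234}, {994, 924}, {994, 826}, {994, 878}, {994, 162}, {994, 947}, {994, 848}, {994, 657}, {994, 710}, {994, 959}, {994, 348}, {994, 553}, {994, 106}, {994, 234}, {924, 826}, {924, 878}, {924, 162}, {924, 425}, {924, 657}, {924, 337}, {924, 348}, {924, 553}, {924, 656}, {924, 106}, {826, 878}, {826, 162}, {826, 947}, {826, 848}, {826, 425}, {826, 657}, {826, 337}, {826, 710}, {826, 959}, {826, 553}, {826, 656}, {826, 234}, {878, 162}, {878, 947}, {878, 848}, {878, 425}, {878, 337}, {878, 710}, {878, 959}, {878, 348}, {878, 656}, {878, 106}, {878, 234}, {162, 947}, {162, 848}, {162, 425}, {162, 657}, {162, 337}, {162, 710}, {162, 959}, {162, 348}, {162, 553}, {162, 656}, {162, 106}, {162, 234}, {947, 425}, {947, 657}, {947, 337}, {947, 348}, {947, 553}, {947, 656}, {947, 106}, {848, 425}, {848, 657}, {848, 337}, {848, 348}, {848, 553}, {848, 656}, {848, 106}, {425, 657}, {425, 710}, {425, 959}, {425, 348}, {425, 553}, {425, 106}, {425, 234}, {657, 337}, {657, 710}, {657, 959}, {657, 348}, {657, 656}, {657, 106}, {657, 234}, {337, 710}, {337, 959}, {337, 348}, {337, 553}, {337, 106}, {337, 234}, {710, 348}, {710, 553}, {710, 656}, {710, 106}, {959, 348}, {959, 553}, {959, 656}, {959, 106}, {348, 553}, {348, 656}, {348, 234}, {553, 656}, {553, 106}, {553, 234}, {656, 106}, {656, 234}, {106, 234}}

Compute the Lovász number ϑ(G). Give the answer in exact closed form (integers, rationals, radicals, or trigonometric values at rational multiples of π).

deg(647) = 16; N(647) = {122, 412, 782, 544, 178, 994, 826, 878, 162, 425, 657, 337, 348, 553, 656, 106}.
Vertex 337 has 17 neighbors: 647, 782, 544, 178, 924, 826, 878, 162, 947, 848, 657, 710, 959, 348, 553, 106, 234.
Vertex 178 has 21 neighbors: 122, 647, 412, 782, 544, 994, 924, 826, 878, 947, 848, 425, 657, 337, 710, 959, 348, 553, 656, 106, 234.
N(924) = {122, 412, 782, 544, 178, 994, 826, 878, 162, 425, 657, 337, 348, 553, 656, 106}, |N(924)| = 16.
G = K_{7,6,4,4,2}: α = 7 = χ(Ḡ), so ϑ = 7.
Numerically 7.000000.
Sandwich: α(G)=7 ≤ ϑ(G)=7 ≤ χ(Ḡ)=7 (collapsed).

7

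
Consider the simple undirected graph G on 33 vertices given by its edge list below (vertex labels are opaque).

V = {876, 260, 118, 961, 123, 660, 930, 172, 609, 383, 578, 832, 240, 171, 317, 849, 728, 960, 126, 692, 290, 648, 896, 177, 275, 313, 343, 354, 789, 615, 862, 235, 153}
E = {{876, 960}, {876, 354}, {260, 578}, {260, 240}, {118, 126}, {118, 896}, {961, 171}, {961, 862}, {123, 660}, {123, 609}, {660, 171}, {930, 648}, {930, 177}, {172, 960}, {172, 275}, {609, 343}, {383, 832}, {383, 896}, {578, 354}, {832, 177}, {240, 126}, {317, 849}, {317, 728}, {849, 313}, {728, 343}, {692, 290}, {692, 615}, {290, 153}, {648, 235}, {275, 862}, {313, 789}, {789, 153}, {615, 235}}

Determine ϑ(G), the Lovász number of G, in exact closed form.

33*cos(pi/33)/(cos(pi/33) + 1)

N(961) = {171, 862}, |N(961)| = 2.
Vertex 648 has 2 neighbors: 930, 235.
Vertex 172 has 2 neighbors: 960, 275.
deg(615) = 2; N(615) = {692, 235}.
33-vertex 2-regular graph: this is C_{33}, the 33-cycle.
Distinct eigenvalues (to 6 d.p.): [2.0, 1.963857, 1.856736, 1.682507, 1.447468, 1.160114, 0.83083, 0.471518, 0.095164, -0.28463, -0.654136, -1.0, -1.309721, -1.572106, -1.777671, -1.918986, -1.990944].
Lovász (edge-transitive): ϑ = −33·(-2*cos(pi/33))/((2)−(-2*cos(pi/33))) = 33*cos(pi/33)/(cos(pi/33) + 1).
Numerically 16.462558592.
Lovász sandwich 16 ≤ 33*cos(pi/33)/(cos(pi/33) + 1) ≤ 17: both strict.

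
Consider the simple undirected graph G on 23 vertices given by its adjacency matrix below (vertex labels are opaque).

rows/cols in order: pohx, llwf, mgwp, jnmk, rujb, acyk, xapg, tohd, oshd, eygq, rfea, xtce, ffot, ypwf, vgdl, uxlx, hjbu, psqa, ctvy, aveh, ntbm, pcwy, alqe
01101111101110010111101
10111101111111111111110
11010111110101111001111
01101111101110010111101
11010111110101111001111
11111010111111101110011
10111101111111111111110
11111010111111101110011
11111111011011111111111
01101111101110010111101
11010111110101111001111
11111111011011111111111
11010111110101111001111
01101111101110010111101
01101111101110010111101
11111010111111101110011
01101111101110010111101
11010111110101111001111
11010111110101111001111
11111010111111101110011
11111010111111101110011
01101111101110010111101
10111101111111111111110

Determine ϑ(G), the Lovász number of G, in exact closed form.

deg(ctvy) = 17; N(ctvy) = {pohx, llwf, jnmk, acyk, xapg, tohd, oshd, eygq, xtce, ypwf, vgdl, uxlx, hjbu, aveh, ntbm, pcwy, alqe}.
N(acyk) = {pohx, llwf, mgwp, jnmk, rujb, xapg, oshd, eygq, rfea, xtce, ffot, ypwf, vgdl, hjbu, psqa, ctvy, pcwy, alqe}, |N(acyk)| = 18.
Vertex jnmk has 16 neighbors: llwf, mgwp, rujb, acyk, xapg, tohd, oshd, rfea, xtce, ffot, uxlx, psqa, ctvy, aveh, ntbm, alqe.
deg(oshd) = 21; N(oshd) = {pohx, llwf, mgwp, jnmk, rujb, acyk, xapg, tohd, eygq, rfea, ffot, ypwf, vgdl, uxlx, hjbu, psqa, ctvy, aveh, ntbm, pcwy, alqe}.
5 parts of sizes [7, 6, 5, 3, 2]; α(G) = 7 = ϑ (perfect).
Numerically 7.0000000.
7 ≤ 7 ≤ 7: collapsed.

7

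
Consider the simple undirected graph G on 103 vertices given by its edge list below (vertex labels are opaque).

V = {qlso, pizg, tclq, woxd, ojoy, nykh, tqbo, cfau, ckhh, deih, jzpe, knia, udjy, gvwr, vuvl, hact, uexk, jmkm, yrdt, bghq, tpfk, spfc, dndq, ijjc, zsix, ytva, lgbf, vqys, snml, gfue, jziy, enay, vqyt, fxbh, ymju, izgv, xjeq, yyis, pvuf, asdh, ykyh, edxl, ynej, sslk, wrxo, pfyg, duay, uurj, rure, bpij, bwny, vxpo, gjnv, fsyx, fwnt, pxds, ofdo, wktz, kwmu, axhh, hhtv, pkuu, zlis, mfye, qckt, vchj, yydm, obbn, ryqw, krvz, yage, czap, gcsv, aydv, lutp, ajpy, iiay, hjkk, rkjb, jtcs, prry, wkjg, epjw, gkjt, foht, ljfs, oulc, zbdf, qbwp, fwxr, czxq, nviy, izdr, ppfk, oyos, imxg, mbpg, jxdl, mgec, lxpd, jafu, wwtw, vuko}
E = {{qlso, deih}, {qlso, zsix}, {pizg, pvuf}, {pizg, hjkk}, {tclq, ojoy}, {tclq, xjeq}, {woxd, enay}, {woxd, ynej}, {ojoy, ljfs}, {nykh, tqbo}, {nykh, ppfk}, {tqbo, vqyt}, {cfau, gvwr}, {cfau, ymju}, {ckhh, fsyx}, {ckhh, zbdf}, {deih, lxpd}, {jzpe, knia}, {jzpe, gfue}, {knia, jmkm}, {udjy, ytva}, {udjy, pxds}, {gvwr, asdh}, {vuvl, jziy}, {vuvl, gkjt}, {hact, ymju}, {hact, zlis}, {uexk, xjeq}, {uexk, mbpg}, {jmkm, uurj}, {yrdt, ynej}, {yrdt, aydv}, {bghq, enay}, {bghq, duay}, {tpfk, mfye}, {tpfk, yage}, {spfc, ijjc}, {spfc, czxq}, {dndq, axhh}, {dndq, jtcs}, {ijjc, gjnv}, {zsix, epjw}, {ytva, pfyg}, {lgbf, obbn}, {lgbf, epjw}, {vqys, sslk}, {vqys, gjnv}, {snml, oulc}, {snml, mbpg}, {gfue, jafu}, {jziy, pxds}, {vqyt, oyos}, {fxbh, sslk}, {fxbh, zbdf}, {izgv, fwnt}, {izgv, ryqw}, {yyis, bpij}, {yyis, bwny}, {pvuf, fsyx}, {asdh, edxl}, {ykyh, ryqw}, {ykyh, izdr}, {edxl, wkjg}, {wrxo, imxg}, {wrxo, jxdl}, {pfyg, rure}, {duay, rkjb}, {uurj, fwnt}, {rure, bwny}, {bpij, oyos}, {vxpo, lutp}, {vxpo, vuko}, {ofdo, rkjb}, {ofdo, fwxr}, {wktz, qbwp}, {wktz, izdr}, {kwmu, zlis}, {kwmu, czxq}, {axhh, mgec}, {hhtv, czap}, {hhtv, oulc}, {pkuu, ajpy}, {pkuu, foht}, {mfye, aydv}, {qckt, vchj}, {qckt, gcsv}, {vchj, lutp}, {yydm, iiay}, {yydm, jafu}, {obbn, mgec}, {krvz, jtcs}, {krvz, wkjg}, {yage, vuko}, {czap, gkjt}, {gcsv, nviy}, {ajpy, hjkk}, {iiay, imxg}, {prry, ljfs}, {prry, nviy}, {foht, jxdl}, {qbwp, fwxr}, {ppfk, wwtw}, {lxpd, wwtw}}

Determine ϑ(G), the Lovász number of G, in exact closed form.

103*cos(pi/103)/(cos(pi/103) + 1)

N(knia) = {jzpe, jmkm}, |N(knia)| = 2.
Vertex ykyh has 2 neighbors: ryqw, izdr.
Vertex uexk has 2 neighbors: xjeq, mbpg.
deg(yydm) = 2; N(yydm) = {iiay, jafu}.
deg(v) = 2 for all v (|V|=103); connected 2-regular on 103 ⇒ C_{103}.
Distinct eigenvalues (to 4 d.p.): [2.0, 1.9963, 1.9851, 1.9666, 1.9408, 1.9077, 1.8675, 1.8204, 1.7665, 1.7061, 1.6393, 1.5664, 1.4876, 1.4034, 1.3139, 1.2195, 1.1206, 1.0176, 0.9107, 0.8004, 0.6872, 0.5714, 0.4535, 0.3339, 0.2131, 0.0915, -0.0305, -0.1524, -0.2736, -0.3939, -0.5127, -0.6296, -0.7442, -0.856, -0.9646, -1.0696, -1.1706, -1.2673, -1.3593, -1.4462, -1.5277, -1.6036, -1.6735, -1.7371, -1.7943, -1.8448, -1.8885, -1.9251, -1.9546, -1.9768, -1.9916, -1.9991].
Lovász: ϑ = −103(-2*cos(pi/103))/(2+-(-1)*2*cos(pi/103)) = 103*cos(pi/103)/(cos(pi/103) + 1).
Numerically 51.4880205.
51 ≤ 103*cos(pi/103)/(cos(pi/103) + 1) ≤ 52: both strict.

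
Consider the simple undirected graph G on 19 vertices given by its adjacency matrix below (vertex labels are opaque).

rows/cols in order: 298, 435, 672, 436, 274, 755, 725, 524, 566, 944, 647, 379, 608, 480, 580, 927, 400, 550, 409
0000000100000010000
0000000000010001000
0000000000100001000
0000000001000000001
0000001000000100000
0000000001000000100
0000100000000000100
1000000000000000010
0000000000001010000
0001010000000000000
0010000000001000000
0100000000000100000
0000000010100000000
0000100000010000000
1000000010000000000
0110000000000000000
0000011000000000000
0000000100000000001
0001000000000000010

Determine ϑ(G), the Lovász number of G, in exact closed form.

N(550) = {524, 409}, |N(550)| = 2.
N(379) = {435, 480}, |N(379)| = 2.
N(436) = {944, 409}, |N(436)| = 2.
Vertex 480 has 2 neighbors: 274, 379.
Regular of degree 2 on 19 vertices: connected 2-regular on 19 ⇒ C_{19}.
spec(A) ≈ [2.0, 1.892, 1.578, 1.094, 0.491, -0.165, -0.803, -1.355, -1.759, -1.973] (distinct, 3 d.p.).
λ_max=2, λ_min=-2*cos(pi/19); ϑ = −19·λ_min/(λ_max−λ_min) = 19*cos(pi/19)/(cos(pi/19) + 1).
ϑ(G) ≈ 9.4347714.
Lovász sandwich 9 ≤ 19*cos(pi/19)/(cos(pi/19) + 1) ≤ 10: both strict.

19*cos(pi/19)/(cos(pi/19) + 1)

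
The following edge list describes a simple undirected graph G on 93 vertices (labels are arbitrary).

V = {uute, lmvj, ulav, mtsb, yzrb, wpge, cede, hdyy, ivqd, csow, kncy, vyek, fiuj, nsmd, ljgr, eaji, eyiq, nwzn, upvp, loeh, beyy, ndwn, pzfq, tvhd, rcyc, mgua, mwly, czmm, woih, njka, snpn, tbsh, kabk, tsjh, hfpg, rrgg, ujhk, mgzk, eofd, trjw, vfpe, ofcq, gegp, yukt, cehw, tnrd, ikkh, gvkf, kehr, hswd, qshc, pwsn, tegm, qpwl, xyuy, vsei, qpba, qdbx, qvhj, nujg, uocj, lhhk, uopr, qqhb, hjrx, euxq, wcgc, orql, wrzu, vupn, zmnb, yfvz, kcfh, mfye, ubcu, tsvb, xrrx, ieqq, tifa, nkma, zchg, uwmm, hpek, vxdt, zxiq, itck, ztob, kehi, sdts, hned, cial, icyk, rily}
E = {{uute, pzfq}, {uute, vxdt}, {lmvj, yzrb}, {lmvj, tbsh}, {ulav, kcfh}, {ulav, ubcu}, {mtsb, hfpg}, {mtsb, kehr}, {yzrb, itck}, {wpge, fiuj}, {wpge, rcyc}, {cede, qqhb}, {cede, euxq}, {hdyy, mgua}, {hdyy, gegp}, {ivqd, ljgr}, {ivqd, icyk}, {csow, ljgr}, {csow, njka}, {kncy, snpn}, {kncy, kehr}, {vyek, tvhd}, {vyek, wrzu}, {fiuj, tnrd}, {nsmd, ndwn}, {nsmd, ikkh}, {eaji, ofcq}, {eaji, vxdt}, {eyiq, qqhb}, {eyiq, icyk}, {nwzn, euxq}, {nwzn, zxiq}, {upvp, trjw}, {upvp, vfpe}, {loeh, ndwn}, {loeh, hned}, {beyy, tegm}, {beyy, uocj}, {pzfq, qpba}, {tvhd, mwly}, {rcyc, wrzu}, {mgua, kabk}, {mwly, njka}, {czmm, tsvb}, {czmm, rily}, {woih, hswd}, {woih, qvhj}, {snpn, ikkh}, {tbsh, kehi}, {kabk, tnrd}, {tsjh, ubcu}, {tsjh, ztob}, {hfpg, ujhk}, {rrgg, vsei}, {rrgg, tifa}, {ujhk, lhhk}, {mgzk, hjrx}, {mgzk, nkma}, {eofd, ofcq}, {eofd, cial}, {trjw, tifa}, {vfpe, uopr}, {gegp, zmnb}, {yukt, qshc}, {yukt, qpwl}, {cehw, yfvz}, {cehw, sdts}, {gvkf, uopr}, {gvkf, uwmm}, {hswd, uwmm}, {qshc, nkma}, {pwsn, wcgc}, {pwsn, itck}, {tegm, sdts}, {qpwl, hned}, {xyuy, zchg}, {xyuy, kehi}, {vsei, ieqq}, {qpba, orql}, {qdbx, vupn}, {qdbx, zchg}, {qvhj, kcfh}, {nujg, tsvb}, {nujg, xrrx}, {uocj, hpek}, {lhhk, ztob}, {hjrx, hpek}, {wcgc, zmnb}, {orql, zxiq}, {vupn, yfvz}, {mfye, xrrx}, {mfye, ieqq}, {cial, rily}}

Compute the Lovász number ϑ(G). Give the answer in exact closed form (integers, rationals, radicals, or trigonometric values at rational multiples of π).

93*cos(pi/93)/(cos(pi/93) + 1)

Vertex mgzk has 2 neighbors: hjrx, nkma.
N(qqhb) = {cede, eyiq}, |N(qqhb)| = 2.
N(qpwl) = {yukt, hned}, |N(qpwl)| = 2.
deg(nsmd) = 2; N(nsmd) = {ndwn, ikkh}.
Regular of degree 2 on 93 vertices: the odd cycle C_{93}.
Distinct eigenvalues (to 6 d.p.): [2.0, 1.995437, 1.98177, 1.95906, 1.927411, 1.886968, 1.837916, 1.780477, 1.714914, 1.641527, 1.56065, 1.472651, 1.377934, 1.276929, 1.170098, 1.057928, 0.940931, 0.819641, 0.694611, 0.566411, 0.435627, 0.302856, 0.168702, 0.033779, -0.101298, -0.235913, -0.369452, -0.501305, -0.630871, -0.757558, -0.880788, -1.0, -1.114649, -1.224212, -1.328189, -1.426106, -1.517516, -1.602002, -1.679179, -1.748693, -1.810229, -1.863505, -1.908279, -1.944345, -1.97154, -1.989739, -1.998859].
ϑ = −N·λ_min/(λ_max−λ_min) = −93·(-2*cos(pi/93))/(2−(-2*cos(pi/93))) = 93*cos(pi/93)/(cos(pi/93) + 1).
ϑ(G) ≈ 46.486732.
Sandwich: α(G)=46 ≤ ϑ(G)=93*cos(pi/93)/(cos(pi/93) + 1) ≤ χ(Ḡ)=47 (both strict).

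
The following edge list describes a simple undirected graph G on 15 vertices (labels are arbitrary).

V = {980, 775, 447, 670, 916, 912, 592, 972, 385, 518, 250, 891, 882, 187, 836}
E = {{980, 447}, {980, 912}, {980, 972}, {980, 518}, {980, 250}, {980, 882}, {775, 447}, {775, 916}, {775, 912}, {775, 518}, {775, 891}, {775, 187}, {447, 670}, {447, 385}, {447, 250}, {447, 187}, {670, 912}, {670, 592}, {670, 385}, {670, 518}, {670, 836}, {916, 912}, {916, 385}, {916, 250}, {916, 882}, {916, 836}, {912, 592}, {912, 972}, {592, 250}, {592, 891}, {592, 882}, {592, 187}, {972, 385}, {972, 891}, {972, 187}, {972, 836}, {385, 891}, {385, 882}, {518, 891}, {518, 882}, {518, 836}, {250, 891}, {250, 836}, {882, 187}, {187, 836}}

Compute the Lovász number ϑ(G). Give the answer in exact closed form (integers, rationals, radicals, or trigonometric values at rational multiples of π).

5

deg(775) = 6; N(775) = {447, 916, 912, 518, 891, 187}.
N(980) = {447, 912, 972, 518, 250, 882}, |N(980)| = 6.
N(250) = {980, 447, 916, 592, 891, 836}, |N(250)| = 6.
N(891) = {775, 592, 972, 385, 518, 250}, |N(891)| = 6.
deg(v) = 6 for all v (|V|=15); Kneser K(6,2) on C(6,2)=15 vertices.
The 3 distinct eigenvalues: [6.0, 1.0, -3.0].
ϑ = −N·λ_min/(λ_max−λ_min) = −15·(-3)/(6−(-3)) = 5.
= 5.00000000… (decimal).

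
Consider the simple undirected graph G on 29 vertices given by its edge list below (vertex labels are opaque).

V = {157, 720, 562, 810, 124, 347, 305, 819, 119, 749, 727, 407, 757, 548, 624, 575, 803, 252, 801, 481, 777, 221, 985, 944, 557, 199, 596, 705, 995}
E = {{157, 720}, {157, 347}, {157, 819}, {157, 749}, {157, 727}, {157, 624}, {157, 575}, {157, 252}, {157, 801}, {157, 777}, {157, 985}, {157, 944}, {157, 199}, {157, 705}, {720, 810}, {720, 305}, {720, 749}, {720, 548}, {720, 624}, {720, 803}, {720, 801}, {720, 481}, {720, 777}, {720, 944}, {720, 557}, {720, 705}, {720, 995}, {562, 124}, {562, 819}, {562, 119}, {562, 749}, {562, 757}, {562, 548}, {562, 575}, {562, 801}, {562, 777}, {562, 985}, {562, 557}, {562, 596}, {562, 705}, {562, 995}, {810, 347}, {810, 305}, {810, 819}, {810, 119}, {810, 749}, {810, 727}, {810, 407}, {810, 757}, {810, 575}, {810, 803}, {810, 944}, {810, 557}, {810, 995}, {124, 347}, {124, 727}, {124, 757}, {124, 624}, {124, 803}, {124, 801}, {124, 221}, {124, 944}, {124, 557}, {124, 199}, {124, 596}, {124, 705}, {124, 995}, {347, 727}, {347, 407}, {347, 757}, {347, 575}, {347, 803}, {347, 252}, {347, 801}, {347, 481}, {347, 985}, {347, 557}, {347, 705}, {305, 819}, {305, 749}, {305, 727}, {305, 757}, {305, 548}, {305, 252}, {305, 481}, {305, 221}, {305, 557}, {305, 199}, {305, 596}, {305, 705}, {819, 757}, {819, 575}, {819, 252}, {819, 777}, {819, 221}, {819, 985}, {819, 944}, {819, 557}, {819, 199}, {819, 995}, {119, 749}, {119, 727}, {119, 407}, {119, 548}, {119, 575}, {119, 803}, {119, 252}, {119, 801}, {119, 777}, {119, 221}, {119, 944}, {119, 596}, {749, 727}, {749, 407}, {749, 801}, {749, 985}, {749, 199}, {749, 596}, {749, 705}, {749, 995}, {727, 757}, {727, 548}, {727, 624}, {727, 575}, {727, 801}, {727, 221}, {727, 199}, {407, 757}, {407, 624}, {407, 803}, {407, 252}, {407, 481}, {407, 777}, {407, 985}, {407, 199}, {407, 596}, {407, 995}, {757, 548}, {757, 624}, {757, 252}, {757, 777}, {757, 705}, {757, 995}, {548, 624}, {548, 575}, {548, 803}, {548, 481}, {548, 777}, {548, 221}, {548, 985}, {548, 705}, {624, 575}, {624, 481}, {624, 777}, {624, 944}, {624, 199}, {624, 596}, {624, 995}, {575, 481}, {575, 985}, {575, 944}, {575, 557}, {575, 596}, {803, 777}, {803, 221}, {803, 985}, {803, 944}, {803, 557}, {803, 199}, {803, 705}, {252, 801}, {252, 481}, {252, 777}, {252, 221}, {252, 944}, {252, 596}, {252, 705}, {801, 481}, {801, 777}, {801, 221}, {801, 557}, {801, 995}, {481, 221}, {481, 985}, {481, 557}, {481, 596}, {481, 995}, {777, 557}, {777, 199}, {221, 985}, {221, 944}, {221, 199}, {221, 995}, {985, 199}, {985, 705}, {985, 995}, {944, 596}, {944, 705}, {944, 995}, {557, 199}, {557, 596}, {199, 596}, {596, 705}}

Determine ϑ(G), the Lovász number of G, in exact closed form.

deg(705) = 14; N(705) = {157, 720, 562, 124, 347, 305, 749, 757, 548, 803, 252, 985, 944, 596}.
Vertex 720 has 14 neighbors: 157, 810, 305, 749, 548, 624, 803, 801, 481, 777, 944, 557, 705, 995.
deg(995) = 14; N(995) = {720, 562, 810, 124, 819, 749, 407, 757, 624, 801, 481, 221, 985, 944}.
Vertex 803 has 14 neighbors: 720, 810, 124, 347, 119, 407, 548, 777, 221, 985, 944, 557, 199, 705.
Every vertex has degree 14 (N=29); SR(29,14,6,7) — a Paley graph.
spec(A) ≈ [14.0, 2.192582, -3.192582] (distinct, 6 d.p.).
Lovász: ϑ = −29(-sqrt(29)/2 - 1/2)/(14+-(-sqrt(29)/2 - 1/2)) = sqrt(29).
≈ 5.38516481 (to 8 d.p.).

sqrt(29)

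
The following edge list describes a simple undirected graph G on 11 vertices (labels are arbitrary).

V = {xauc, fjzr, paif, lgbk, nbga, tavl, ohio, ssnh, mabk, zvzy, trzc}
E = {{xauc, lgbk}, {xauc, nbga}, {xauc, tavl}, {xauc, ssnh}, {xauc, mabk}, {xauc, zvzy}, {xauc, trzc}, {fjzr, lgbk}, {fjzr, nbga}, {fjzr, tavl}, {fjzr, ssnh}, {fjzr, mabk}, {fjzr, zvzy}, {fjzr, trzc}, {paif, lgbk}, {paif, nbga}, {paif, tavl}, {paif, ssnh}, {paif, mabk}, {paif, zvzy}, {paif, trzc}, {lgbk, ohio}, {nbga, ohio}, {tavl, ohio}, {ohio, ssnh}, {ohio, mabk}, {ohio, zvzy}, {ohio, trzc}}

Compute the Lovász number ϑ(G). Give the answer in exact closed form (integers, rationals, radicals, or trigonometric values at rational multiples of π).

N(zvzy) = {xauc, fjzr, paif, ohio}, |N(zvzy)| = 4.
N(lgbk) = {xauc, fjzr, paif, ohio}, |N(lgbk)| = 4.
Vertex ssnh has 4 neighbors: xauc, fjzr, paif, ohio.
Vertex paif has 7 neighbors: lgbk, nbga, tavl, ssnh, mabk, zvzy, trzc.
Complete 2-partite, parts [7, 4]: perfect, ϑ = α = 7.
≈ 7.0000000 (to 7 d.p.).
7 ≤ 7 ≤ 7: collapsed.

7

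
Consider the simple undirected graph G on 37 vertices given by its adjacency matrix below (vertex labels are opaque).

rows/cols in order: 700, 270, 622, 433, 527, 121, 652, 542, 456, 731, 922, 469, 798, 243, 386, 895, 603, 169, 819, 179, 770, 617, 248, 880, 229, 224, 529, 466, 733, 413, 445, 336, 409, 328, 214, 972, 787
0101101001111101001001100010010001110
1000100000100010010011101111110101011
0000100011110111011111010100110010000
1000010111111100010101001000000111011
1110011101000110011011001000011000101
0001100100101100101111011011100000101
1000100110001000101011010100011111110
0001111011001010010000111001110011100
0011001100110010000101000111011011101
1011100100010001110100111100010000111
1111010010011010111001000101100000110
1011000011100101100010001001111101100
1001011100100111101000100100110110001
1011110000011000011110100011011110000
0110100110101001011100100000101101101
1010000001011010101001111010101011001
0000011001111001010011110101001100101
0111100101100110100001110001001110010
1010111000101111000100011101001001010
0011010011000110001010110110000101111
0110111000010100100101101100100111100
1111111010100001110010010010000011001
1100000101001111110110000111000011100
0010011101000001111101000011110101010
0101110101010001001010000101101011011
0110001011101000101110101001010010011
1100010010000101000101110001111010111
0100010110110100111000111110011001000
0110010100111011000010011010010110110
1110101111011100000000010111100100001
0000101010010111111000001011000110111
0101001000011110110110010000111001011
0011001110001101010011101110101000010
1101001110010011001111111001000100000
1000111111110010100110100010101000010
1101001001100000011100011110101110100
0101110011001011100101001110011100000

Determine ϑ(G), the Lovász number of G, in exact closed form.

N(445) = {527, 652, 456, 469, 243, 386, 895, 603, 169, 819, 229, 529, 466, 336, 409, 214, 972, 787}, |N(445)| = 18.
N(243) = {700, 622, 433, 527, 121, 469, 798, 169, 819, 179, 770, 248, 529, 466, 413, 445, 336, 409}, |N(243)| = 18.
deg(179) = 18; N(179) = {622, 433, 121, 456, 731, 243, 386, 819, 770, 248, 880, 224, 529, 336, 328, 214, 972, 787}.
N(413) = {700, 270, 622, 527, 652, 542, 456, 731, 469, 798, 243, 880, 224, 529, 466, 733, 336, 787}, |N(413)| = 18.
37-vertex 18-regular graph: Paley(37): SR with (k,λ,μ)=(18,8,9).
spec(A) ≈ [18.0, 2.54138, -3.54138] (distinct, 5 d.p.).
ϑ = −N·λ_min/(λ_max−λ_min) = −37·(-sqrt(37)/2 - 1/2)/(18−(-sqrt(37)/2 - 1/2)) = sqrt(37).
ϑ(G) ≈ 6.0828.

sqrt(37)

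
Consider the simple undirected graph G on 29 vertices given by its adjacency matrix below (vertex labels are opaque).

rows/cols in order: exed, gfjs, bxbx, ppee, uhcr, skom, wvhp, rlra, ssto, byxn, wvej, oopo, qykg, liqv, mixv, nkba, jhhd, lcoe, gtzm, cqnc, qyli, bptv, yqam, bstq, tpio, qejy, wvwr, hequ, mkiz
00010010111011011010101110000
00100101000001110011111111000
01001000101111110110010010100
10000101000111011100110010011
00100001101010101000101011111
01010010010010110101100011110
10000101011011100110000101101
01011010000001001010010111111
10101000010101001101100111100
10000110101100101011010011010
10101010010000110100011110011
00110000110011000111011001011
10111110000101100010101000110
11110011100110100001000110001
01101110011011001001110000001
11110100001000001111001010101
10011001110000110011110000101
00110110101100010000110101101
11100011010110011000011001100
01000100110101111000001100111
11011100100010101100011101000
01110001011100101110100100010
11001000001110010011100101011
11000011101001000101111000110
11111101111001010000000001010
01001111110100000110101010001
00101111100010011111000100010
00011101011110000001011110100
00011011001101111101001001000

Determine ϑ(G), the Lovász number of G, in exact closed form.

N(qykg) = {exed, bxbx, ppee, uhcr, skom, wvhp, oopo, liqv, mixv, gtzm, qyli, yqam, wvwr, hequ}, |N(qykg)| = 14.
Vertex rlra has 14 neighbors: gfjs, ppee, uhcr, wvhp, liqv, jhhd, gtzm, bptv, bstq, tpio, qejy, wvwr, hequ, mkiz.
Vertex hequ has 14 neighbors: ppee, uhcr, skom, rlra, byxn, wvej, oopo, qykg, cqnc, bptv, yqam, bstq, tpio, wvwr.
deg(lcoe) = 14; N(lcoe) = {bxbx, ppee, skom, wvhp, ssto, wvej, oopo, nkba, qyli, bptv, bstq, qejy, wvwr, mkiz}.
deg(v) = 14 for all v (|V|=29); SR(29,14,6,7) — a Paley graph.
The 3 distinct eigenvalues: [14.0, 2.192582, -3.192582].
−29·(-sqrt(29)/2 - 1/2) / ((14)−(-sqrt(29)/2 - 1/2)) = sqrt(29) = ϑ(G).
Numerically 5.3852.

sqrt(29)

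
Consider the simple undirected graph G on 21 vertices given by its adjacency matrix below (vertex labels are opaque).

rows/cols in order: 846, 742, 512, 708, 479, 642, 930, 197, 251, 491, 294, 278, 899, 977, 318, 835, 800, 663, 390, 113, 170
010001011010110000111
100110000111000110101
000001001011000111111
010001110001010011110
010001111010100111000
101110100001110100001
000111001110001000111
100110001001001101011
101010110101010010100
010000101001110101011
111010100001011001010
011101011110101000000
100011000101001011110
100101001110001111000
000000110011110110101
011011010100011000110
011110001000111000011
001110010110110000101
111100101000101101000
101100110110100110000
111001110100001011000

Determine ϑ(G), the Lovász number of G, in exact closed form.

N(742) = {846, 708, 479, 491, 294, 278, 835, 800, 390, 170}, |N(742)| = 10.
N(977) = {846, 708, 642, 251, 491, 294, 318, 835, 800, 663}, |N(977)| = 10.
Vertex 708 has 10 neighbors: 742, 642, 930, 197, 278, 977, 800, 663, 390, 113.
N(491) = {742, 930, 251, 278, 899, 977, 835, 663, 113, 170}, |N(491)| = 10.
Every vertex has degree 10 (N=21); Kneser-type, 2-subsets of [7].
spec(A) ≈ [10.0, 1.0, -4.0] (distinct, 5 d.p.).
With N=21: ϑ(G) = 21·(-1*(-4))/(10−(-4)) = 6.
Numerically 6.000000000.

6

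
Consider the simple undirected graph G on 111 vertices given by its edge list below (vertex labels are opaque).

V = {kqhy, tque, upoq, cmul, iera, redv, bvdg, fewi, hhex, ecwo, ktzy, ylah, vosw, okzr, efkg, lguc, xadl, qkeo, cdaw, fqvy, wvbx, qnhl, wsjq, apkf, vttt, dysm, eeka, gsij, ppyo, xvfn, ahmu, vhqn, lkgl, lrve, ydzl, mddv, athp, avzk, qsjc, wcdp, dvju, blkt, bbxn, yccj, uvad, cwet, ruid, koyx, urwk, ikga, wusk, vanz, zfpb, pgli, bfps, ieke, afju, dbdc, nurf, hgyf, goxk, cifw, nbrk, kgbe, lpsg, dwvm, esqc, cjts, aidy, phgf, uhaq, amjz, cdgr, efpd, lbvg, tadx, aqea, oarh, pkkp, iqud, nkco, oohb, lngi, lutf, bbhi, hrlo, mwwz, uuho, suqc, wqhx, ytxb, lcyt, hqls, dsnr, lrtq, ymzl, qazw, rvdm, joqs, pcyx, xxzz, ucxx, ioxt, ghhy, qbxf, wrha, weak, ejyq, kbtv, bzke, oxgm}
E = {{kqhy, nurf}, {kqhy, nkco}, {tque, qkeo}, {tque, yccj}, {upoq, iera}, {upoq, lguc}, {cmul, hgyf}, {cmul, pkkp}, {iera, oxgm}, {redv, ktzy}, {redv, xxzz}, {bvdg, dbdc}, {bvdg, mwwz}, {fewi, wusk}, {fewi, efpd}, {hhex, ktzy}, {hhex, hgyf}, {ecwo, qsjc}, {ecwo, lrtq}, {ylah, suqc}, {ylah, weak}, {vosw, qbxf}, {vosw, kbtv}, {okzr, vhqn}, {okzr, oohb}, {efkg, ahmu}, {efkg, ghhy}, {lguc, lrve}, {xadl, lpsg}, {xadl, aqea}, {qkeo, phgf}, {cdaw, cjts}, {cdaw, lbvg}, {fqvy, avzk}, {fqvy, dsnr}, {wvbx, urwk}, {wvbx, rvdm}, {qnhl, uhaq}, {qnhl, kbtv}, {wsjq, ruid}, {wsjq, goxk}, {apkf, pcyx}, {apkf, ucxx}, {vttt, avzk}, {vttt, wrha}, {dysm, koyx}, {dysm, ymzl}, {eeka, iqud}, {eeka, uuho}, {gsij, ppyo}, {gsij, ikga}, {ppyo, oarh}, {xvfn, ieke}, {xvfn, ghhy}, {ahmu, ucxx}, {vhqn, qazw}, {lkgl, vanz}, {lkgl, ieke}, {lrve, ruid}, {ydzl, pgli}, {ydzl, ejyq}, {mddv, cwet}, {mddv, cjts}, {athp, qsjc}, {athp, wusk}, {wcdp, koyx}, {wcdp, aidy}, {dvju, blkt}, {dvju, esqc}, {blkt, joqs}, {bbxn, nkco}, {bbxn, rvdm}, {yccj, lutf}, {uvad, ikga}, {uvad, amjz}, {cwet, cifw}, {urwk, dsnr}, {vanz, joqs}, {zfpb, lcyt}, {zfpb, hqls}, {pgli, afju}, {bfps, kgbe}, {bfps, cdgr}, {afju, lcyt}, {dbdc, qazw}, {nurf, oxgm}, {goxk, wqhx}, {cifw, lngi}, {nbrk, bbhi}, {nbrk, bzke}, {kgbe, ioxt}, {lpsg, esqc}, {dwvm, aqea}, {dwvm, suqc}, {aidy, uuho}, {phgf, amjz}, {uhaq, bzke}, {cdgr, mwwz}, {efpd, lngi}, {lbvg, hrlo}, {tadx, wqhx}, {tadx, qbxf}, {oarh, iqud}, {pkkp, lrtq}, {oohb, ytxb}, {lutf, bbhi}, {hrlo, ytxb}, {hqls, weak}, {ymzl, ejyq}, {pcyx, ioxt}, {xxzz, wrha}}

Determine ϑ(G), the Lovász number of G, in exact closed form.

Vertex lpsg has 2 neighbors: xadl, esqc.
N(oxgm) = {iera, nurf}, |N(oxgm)| = 2.
Vertex ruid has 2 neighbors: wsjq, lrve.
deg(urwk) = 2; N(urwk) = {wvbx, dsnr}.
111-vertex 2-regular graph: a single 111-cycle (edge-transitive).
The 56 distinct eigenvalues: [2.0, 1.996797, 1.987197, 1.971232, 1.948952, 1.920429, 1.885755, 1.84504, 1.798414, 1.746028, 1.688049, 1.624662, 1.556072, 1.482496, 1.404172, 1.321349, 1.234294, 1.143286, 1.048615, 0.950584, 0.849509, 0.745713, 0.639528, 0.531294, 0.421359, 0.310073, 0.197795, 0.084882, -0.028302, -0.141395, -0.254036, -0.365862, -0.476517, -0.585646, -0.692898, -0.797931, -0.900407, -1.0, -1.096389, -1.189266, -1.278334, -1.363307, -1.443912, -1.519892, -1.591004, -1.657019, -1.717727, -1.772931, -1.822457, -1.866145, -1.903855, -1.935466, -1.960877, -1.980007, -1.992795, -1.999199].
With N=111: ϑ(G) = 111·(-(-1)*2*cos(pi/111))/(2−(-2*cos(pi/111))) = 111*cos(pi/111)/(cos(pi/111) + 1).
ϑ(G) ≈ 55.4888841.
55 ≤ 111*cos(pi/111)/(cos(pi/111) + 1) ≤ 56: both strict.

111*cos(pi/111)/(cos(pi/111) + 1)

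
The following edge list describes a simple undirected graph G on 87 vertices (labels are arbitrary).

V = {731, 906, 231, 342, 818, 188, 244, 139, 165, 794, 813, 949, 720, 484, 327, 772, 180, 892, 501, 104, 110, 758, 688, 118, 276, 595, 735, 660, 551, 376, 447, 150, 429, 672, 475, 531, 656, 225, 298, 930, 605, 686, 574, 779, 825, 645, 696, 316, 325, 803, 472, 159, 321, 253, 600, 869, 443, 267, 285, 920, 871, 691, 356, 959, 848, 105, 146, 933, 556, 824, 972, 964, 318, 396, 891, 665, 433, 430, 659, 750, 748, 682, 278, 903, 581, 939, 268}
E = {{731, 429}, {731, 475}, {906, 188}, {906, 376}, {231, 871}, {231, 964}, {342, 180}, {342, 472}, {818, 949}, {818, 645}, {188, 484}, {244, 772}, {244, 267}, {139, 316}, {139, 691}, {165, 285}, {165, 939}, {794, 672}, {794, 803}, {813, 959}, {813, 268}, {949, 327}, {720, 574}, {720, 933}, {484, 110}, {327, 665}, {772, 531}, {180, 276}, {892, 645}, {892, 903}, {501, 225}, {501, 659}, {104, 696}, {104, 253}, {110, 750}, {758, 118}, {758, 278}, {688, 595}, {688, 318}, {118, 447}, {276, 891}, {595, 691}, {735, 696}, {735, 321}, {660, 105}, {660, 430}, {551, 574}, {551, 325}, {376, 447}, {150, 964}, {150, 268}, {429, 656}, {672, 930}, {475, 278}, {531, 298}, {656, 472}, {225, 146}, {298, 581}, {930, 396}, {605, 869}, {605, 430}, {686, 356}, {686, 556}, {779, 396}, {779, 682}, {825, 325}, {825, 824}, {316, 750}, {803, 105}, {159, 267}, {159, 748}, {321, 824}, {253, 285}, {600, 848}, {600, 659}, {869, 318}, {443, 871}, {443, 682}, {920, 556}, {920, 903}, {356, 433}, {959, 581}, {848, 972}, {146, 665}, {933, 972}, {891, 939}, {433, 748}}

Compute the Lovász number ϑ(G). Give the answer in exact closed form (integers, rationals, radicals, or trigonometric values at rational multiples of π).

deg(891) = 2; N(891) = {276, 939}.
N(342) = {180, 472}, |N(342)| = 2.
N(276) = {180, 891}, |N(276)| = 2.
N(574) = {720, 551}, |N(574)| = 2.
G on 87 vertices is 2-regular; the odd cycle C_{87}.
A has 44 distinct eigenvalues ≈ [2.0, 1.9948, 1.9792, 1.9532, 1.9171, 1.871, 1.8152, 1.7498, 1.6754, 1.5922, 1.5007, 1.4014, 1.2948, 1.1814, 1.0619, 0.9368, 0.8069, 0.6727, 0.5351, 0.3946, 0.2521, 0.1083, -0.0361, -0.1803, -0.3236, -0.4651, -0.6043, -0.7403, -0.8724, -1.0, -1.1224, -1.2389, -1.349, -1.452, -1.5475, -1.6348, -1.7137, -1.7836, -1.8443, -1.8953, -1.9364, -1.9675, -1.9883, -1.9987].
Lovász (edge-transitive): ϑ = −87·(-2*cos(pi/87))/((2)−(-2*cos(pi/87))) = 87*cos(pi/87)/(cos(pi/87) + 1).
Numerically 43.485816.
Check 43 ≤ 87*cos(pi/87)/(cos(pi/87) + 1) ≤ 44: both strict.

87*cos(pi/87)/(cos(pi/87) + 1)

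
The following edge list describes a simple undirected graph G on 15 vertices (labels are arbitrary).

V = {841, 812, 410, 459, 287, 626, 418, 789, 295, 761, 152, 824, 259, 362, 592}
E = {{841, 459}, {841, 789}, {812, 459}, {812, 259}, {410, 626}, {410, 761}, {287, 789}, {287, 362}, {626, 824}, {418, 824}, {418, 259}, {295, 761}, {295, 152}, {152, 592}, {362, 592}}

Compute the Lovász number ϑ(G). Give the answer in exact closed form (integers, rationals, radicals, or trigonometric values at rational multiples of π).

N(295) = {761, 152}, |N(295)| = 2.
N(824) = {626, 418}, |N(824)| = 2.
N(152) = {295, 592}, |N(152)| = 2.
Vertex 362 has 2 neighbors: 287, 592.
G on 15 vertices is 2-regular; connected 2-regular on 15 ⇒ C_{15}.
spec(A) ≈ [2.0, 1.82709, 1.33826, 0.61803, -0.20906, -1.0, -1.61803, -1.9563] (distinct, 5 d.p.).
With N=15: ϑ(G) = 15·(-(-1)*2*cos(pi/15))/(2−(-2*cos(pi/15))) = 15*cos(pi/15)/(cos(pi/15) + 1).
≈ 7.41714825 (to 8 d.p.).
7 ≤ 15*cos(pi/15)/(cos(pi/15) + 1) ≤ 8: both strict.

15*cos(pi/15)/(cos(pi/15) + 1)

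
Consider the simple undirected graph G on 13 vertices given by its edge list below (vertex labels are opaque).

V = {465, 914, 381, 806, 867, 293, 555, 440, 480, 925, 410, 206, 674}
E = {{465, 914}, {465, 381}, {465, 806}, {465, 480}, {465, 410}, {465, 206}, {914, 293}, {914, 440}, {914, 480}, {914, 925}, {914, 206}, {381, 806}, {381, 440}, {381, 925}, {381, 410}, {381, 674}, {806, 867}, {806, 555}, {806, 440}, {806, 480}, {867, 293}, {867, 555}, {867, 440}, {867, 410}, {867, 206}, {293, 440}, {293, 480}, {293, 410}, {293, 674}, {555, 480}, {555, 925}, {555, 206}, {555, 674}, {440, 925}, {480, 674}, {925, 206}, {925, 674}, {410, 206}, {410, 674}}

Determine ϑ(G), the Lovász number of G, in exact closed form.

deg(410) = 6; N(410) = {465, 381, 867, 293, 206, 674}.
N(925) = {914, 381, 555, 440, 206, 674}, |N(925)| = 6.
deg(867) = 6; N(867) = {806, 293, 555, 440, 410, 206}.
deg(674) = 6; N(674) = {381, 293, 555, 480, 925, 410}.
13-vertex 6-regular graph: strongly regular (13,6,2,3).
Distinct eigenvalues (to 6 d.p.): [6.0, 1.302776, -2.302776].
−13·(-sqrt(13)/2 - 1/2) / ((6)−(-sqrt(13)/2 - 1/2)) = sqrt(13) = ϑ(G).
ϑ(G) ≈ 3.6055513.

sqrt(13)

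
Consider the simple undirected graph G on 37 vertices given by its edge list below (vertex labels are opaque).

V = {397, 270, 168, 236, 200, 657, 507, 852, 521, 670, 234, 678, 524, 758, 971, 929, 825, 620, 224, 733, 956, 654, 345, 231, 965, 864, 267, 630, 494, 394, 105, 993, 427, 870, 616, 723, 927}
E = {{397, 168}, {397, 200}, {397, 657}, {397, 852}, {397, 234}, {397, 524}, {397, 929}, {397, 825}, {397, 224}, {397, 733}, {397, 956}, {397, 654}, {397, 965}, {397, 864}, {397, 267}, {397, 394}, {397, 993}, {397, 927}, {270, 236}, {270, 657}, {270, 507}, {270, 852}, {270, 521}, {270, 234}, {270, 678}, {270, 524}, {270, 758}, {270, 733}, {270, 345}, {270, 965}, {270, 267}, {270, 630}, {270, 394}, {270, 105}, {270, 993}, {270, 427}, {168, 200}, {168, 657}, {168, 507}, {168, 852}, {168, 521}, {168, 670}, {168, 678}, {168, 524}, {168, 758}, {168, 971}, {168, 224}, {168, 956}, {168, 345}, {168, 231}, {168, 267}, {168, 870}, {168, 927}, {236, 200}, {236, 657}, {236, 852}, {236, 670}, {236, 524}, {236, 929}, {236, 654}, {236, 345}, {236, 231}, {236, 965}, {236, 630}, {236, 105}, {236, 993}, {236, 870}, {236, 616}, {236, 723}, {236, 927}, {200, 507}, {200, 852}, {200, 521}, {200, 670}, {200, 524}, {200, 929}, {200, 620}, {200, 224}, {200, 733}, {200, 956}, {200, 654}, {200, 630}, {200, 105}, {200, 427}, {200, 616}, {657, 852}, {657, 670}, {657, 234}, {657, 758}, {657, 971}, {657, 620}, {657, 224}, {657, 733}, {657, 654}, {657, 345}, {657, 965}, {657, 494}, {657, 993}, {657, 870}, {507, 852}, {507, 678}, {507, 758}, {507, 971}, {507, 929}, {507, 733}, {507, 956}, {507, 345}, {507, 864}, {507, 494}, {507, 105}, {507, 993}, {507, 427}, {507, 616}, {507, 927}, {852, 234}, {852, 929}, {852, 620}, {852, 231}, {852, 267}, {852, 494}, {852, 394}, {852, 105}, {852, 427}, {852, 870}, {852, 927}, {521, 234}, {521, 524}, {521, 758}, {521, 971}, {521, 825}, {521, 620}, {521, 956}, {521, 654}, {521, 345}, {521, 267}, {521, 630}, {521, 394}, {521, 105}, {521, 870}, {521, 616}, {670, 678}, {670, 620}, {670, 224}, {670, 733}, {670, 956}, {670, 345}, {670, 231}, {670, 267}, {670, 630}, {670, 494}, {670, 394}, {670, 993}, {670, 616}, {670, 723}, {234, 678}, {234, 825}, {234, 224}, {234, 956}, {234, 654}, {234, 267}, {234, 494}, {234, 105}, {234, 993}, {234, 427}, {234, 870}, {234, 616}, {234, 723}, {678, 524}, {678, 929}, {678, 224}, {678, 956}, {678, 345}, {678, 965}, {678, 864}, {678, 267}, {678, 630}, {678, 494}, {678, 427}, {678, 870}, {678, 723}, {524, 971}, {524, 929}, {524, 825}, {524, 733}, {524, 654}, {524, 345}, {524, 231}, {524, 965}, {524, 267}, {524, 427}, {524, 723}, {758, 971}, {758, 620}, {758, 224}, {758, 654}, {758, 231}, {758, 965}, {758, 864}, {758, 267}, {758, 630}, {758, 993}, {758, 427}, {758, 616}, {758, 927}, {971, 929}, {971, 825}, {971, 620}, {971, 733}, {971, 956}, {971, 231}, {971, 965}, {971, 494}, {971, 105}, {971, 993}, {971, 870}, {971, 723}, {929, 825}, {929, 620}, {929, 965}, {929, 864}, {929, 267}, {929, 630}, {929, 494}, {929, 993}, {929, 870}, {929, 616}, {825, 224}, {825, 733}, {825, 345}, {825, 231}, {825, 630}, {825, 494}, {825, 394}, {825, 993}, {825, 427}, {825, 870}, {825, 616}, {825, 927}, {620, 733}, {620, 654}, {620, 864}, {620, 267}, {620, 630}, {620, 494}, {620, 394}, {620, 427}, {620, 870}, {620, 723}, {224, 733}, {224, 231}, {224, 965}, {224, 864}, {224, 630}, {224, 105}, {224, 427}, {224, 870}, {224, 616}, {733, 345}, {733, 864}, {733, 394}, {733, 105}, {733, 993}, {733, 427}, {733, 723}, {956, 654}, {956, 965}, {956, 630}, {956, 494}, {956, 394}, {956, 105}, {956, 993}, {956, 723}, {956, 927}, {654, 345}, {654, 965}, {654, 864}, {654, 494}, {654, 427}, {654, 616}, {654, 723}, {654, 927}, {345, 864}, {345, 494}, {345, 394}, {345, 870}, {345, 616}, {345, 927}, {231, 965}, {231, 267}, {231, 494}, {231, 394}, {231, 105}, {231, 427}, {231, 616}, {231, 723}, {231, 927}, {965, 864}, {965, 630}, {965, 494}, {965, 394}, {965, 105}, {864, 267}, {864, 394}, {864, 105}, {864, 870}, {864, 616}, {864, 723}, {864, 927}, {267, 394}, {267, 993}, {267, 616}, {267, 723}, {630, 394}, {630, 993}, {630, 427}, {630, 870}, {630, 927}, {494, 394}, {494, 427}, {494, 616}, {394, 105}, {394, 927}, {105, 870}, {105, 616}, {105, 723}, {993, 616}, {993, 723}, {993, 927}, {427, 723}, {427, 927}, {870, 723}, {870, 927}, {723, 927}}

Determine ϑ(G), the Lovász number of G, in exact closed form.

N(956) = {397, 168, 200, 507, 521, 670, 234, 678, 971, 654, 965, 630, 494, 394, 105, 993, 723, 927}, |N(956)| = 18.
N(870) = {168, 236, 657, 852, 521, 234, 678, 971, 929, 825, 620, 224, 345, 864, 630, 105, 723, 927}, |N(870)| = 18.
N(394) = {397, 270, 852, 521, 670, 825, 620, 733, 956, 345, 231, 965, 864, 267, 630, 494, 105, 927}, |N(394)| = 18.
deg(620) = 18; N(620) = {200, 657, 852, 521, 670, 758, 971, 929, 733, 654, 864, 267, 630, 494, 394, 427, 870, 723}.
Every vertex has degree 18 (N=37); Paley(37): SR with (k,λ,μ)=(18,8,9).
The 3 distinct eigenvalues: [18.0, 2.54138, -3.54138].
−37·(-sqrt(37)/2 - 1/2) / ((18)−(-sqrt(37)/2 - 1/2)) = sqrt(37) = ϑ(G).
≈ 6.08276253 (to 8 d.p.).

sqrt(37)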